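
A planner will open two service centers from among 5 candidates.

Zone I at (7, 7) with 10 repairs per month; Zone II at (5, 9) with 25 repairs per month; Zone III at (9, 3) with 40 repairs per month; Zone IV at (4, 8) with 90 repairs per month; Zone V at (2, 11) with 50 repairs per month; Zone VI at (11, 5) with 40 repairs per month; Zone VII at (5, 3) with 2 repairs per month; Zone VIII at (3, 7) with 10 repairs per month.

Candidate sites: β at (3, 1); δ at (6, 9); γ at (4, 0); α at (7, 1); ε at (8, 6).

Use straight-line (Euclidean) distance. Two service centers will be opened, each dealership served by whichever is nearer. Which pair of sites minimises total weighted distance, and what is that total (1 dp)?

Evaluate every pair (each demand assigned to the nearer of the two):
  {δ, ε}: total = 761.5
  {δ, α}: total = 853.3
  {δ, γ}: total = 1004.0
  {β, δ}: total = 1023.0
  {α, ε}: total = 1209.5
  {β, ε}: total = 1222.8
  {γ, ε}: total = 1223.5
  {β, α}: total = 1810.1
  {γ, α}: total = 1926.4
  {β, γ}: total = 2060.1
Best pair: {δ, ε} with total 761.5.

{δ, ε}, total 761.5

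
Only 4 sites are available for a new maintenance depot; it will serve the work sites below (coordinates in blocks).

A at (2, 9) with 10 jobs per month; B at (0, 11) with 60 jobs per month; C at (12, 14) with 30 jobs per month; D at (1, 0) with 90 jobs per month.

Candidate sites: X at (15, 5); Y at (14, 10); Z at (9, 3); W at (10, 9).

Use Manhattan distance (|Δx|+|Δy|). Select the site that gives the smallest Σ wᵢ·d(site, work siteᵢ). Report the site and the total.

Z, total 2560 blocks

Total weighted distance at each candidate:
  X (15, 5): total = 3500
  Y (14, 10): total = 3280
  Z (9, 3): total = 2560
  W (10, 9): total = 2630
Minimum is at Z with total 2560 blocks.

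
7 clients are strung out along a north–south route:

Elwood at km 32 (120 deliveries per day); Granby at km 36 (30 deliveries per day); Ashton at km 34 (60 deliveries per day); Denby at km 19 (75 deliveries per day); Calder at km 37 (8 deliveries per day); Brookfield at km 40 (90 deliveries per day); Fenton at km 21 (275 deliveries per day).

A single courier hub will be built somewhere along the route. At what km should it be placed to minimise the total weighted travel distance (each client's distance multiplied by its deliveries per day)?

For a sum of weighted absolute distances on a line, the optimum is the weighted median (not the mean). Total weight W = 658; half-weight = 329.
Sort by position and accumulate weight:
  km 19 (Denby, w=75) → cum 75
  km 21 (Fenton, w=275) → cum 350  ≥ 329 → median here
  km 32 (Elwood, w=120) → cum 470
  km 34 (Ashton, w=60) → cum 530
  km 36 (Granby, w=30) → cum 560
  km 37 (Calder, w=8) → cum 568
  km 40 (Brookfield, w=90) → cum 658
Optimal location: km 21.

x = 21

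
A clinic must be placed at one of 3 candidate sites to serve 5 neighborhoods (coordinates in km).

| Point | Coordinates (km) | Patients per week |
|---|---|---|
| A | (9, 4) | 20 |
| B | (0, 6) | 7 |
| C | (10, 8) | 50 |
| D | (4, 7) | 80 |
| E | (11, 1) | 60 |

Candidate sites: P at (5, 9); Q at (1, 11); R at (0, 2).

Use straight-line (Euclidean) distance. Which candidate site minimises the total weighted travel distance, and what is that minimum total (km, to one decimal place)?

Total weighted distance at each candidate:
  P (5, 9): total = 1202.7
  Q (1, 11): total = 1971.2
  R (0, 2): total = 1970.5
Minimum is at P with total 1202.7 km.

P, total 1202.7 km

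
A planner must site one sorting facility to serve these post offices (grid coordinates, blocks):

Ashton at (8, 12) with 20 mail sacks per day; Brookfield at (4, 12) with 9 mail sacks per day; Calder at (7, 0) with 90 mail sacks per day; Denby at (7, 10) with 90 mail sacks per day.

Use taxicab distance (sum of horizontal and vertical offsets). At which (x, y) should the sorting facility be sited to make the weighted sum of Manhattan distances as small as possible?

Manhattan distance separates: Σwᵢ(|x−xᵢ|+|y−yᵢ|) = Σwᵢ|x−xᵢ| + Σwᵢ|y−yᵢ|, so x and y are optimised independently as 1-D weighted medians.
Total weight W = 209; half = 104.5.
x-coordinate, sorted with cumulative weight:
  x=4 (Brookfield, w=9) cum 9
  x=7 (Calder, w=90) cum 99
  x=7 (Denby, w=90) cum 189  ← median
  x=8 (Ashton, w=20) cum 209
⇒ x* = 7
y-coordinate, sorted with cumulative weight:
  y=0 (Calder, w=90) cum 90
  y=10 (Denby, w=90) cum 180  ← median
  y=12 (Ashton, w=20) cum 200
  y=12 (Brookfield, w=9) cum 209
⇒ y* = 10

(7, 10)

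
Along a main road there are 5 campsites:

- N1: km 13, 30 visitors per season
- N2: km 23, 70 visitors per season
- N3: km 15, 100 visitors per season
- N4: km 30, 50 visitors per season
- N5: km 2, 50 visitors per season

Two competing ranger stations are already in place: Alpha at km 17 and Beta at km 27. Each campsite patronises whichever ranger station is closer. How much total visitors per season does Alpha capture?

180

The indifferent point is the midpoint (17+27)/2 = 22; campsites left of it (closer to Alpha at 17) go to Alpha, those right go to Beta.
  N5 at 2 (w=50) → Alpha
  N1 at 13 (w=30) → Alpha
  N3 at 15 (w=100) → Alpha
  N2 at 23 (w=70) → Beta
  N4 at 30 (w=50) → Beta
Alpha captures 180; Beta captures 120.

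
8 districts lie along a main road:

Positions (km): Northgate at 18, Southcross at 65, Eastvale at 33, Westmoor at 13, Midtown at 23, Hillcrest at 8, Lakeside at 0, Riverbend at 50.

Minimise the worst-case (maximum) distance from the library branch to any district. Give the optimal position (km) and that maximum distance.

The 1-center on a line is the midpoint of the two extreme points: leftmost at 0, rightmost at 65.
Optimal location = (0 + 65)/2 = 32.5; maximum distance = (65 − 0)/2 = 32.5.

location 32.5, max distance 32.5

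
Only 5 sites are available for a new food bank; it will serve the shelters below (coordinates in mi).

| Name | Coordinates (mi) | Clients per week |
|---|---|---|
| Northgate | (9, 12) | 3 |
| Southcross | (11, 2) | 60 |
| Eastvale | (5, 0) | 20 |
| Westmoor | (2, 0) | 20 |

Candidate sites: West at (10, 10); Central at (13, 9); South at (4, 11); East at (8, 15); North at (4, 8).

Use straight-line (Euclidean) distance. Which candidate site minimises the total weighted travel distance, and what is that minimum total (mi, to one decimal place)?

North, total 898.6 mi

Total weighted distance at each candidate:
  West (10, 10): total = 970.2
  Central (13, 9): total = 976.9
  South (4, 11): total = 1143.9
  East (8, 15): total = 1439.0
  North (4, 8): total = 898.6
Minimum is at North with total 898.6 mi.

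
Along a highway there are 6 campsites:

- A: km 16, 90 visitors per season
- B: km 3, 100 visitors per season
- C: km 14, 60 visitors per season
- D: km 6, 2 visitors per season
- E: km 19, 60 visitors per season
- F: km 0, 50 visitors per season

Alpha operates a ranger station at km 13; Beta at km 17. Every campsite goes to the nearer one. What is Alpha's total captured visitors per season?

212

The indifferent point is the midpoint (13+17)/2 = 15; campsites left of it (closer to Alpha at 13) go to Alpha, those right go to Beta.
  F at 0 (w=50) → Alpha
  B at 3 (w=100) → Alpha
  D at 6 (w=2) → Alpha
  C at 14 (w=60) → Alpha
  A at 16 (w=90) → Beta
  E at 19 (w=60) → Beta
Alpha captures 212; Beta captures 150.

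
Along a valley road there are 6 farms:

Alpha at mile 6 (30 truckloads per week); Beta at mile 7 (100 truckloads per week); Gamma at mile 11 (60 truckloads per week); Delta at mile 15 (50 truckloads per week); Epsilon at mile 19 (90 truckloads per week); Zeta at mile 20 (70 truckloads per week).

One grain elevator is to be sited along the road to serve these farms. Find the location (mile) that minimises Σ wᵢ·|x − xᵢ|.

x = 15

For a sum of weighted absolute distances on a line, the optimum is the weighted median (not the mean). Total weight W = 400; half-weight = 200.
Sort by position and accumulate weight:
  mile 6 (Alpha, w=30) → cum 30
  mile 7 (Beta, w=100) → cum 130
  mile 11 (Gamma, w=60) → cum 190
  mile 15 (Delta, w=50) → cum 240  ≥ 200 → median here
  mile 19 (Epsilon, w=90) → cum 330
  mile 20 (Zeta, w=70) → cum 400
Optimal location: mile 15.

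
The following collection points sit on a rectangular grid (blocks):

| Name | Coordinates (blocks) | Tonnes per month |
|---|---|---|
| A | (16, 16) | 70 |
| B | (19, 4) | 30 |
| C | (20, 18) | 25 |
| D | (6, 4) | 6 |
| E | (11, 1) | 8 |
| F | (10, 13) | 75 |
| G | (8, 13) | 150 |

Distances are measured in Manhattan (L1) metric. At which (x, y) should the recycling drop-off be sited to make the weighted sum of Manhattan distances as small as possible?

Manhattan distance separates: Σwᵢ(|x−xᵢ|+|y−yᵢ|) = Σwᵢ|x−xᵢ| + Σwᵢ|y−yᵢ|, so x and y are optimised independently as 1-D weighted medians.
Total weight W = 364; half = 182.
x-coordinate, sorted with cumulative weight:
  x=6 (D, w=6) cum 6
  x=8 (G, w=150) cum 156
  x=10 (F, w=75) cum 231  ← median
  x=11 (E, w=8) cum 239
  x=16 (A, w=70) cum 309
  x=19 (B, w=30) cum 339
  x=20 (C, w=25) cum 364
⇒ x* = 10
y-coordinate, sorted with cumulative weight:
  y=1 (E, w=8) cum 8
  y=4 (B, w=30) cum 38
  y=4 (D, w=6) cum 44
  y=13 (F, w=75) cum 119
  y=13 (G, w=150) cum 269  ← median
  y=16 (A, w=70) cum 339
  y=18 (C, w=25) cum 364
⇒ y* = 13

(10, 13)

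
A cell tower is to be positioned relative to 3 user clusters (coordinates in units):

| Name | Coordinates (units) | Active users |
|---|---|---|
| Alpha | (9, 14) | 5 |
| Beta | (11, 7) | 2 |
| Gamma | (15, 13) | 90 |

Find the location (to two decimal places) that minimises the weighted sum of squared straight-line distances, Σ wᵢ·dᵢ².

The minimiser of Σwᵢ‖p−pᵢ‖² is the weighted centroid p* = (Σwᵢpᵢ)/(Σwᵢ).
Σwᵢ = 97.
Σwᵢxᵢ = 5·9 + 2·11 + 90·15 = 1417.
Σwᵢyᵢ = 5·14 + 2·7 + 90·13 = 1254.
x* = 1417/97 = 14.61, y* = 1254/97 = 12.93.

(14.61, 12.93)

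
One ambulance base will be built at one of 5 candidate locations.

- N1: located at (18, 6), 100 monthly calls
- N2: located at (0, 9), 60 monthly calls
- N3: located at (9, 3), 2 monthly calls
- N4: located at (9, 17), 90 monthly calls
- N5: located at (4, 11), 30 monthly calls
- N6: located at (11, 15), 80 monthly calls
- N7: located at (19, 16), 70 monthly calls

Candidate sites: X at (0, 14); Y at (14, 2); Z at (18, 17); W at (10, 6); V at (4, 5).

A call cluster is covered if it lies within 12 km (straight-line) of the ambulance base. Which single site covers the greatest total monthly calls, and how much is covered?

W, covering 362

Coverage radius r = 12 km; a point is covered iff (Δx)²+(Δy)² ≤ 12² = 144.
  X (0, 14): covers {N2, N4, N5, N6} → 260
  Y (14, 2): covers {N1, N3} → 102
  Z (18, 17): covers {N1, N4, N6, N7} → 340
  W (10, 6): covers {N1, N2, N3, N4, N5, N6} → 362
  V (4, 5): covers {N2, N3, N5} → 92
Maximum coverage at W: 362 monthly calls.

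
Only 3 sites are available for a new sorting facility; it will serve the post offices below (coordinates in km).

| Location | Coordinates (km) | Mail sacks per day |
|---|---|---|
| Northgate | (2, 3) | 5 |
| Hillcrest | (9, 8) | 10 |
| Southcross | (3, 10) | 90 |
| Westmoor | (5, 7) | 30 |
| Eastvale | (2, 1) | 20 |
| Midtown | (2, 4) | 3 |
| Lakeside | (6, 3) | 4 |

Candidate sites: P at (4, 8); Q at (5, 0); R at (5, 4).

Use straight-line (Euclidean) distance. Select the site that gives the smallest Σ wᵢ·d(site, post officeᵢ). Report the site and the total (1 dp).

P, total 501.2 km

Total weighted distance at each candidate:
  P (4, 8): total = 501.2
  Q (5, 0): total = 1329.4
  R (5, 4): total = 831.1
Minimum is at P with total 501.2 km.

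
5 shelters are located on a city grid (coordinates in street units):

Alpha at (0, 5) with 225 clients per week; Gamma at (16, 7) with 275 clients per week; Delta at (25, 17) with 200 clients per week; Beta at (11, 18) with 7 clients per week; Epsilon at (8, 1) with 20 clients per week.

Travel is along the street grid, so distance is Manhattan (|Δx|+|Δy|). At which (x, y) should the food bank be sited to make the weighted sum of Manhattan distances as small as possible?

Manhattan distance separates: Σwᵢ(|x−xᵢ|+|y−yᵢ|) = Σwᵢ|x−xᵢ| + Σwᵢ|y−yᵢ|, so x and y are optimised independently as 1-D weighted medians.
Total weight W = 727; half = 363.5.
x-coordinate, sorted with cumulative weight:
  x=0 (Alpha, w=225) cum 225
  x=8 (Epsilon, w=20) cum 245
  x=11 (Beta, w=7) cum 252
  x=16 (Gamma, w=275) cum 527  ← median
  x=25 (Delta, w=200) cum 727
⇒ x* = 16
y-coordinate, sorted with cumulative weight:
  y=1 (Epsilon, w=20) cum 20
  y=5 (Alpha, w=225) cum 245
  y=7 (Gamma, w=275) cum 520  ← median
  y=17 (Delta, w=200) cum 720
  y=18 (Beta, w=7) cum 727
⇒ y* = 7

(16, 7)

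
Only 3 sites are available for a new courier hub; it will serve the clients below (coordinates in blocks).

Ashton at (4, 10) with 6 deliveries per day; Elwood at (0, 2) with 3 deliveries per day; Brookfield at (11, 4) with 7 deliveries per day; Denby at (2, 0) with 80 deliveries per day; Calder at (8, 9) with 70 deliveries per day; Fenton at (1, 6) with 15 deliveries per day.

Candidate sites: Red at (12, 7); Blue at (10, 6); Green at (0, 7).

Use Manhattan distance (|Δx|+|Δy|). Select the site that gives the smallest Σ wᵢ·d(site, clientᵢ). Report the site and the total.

Green, total 1605 blocks

Total weighted distance at each candidate:
  Red (12, 7): total = 2105
  Blue (10, 6): total = 1728
  Green (0, 7): total = 1605
Minimum is at Green with total 1605 blocks.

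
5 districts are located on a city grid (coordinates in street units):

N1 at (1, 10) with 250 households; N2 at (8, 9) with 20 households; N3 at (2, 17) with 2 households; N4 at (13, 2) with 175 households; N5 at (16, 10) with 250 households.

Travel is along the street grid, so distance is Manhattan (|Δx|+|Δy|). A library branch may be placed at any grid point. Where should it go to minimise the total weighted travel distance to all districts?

Manhattan distance separates: Σwᵢ(|x−xᵢ|+|y−yᵢ|) = Σwᵢ|x−xᵢ| + Σwᵢ|y−yᵢ|, so x and y are optimised independently as 1-D weighted medians.
Total weight W = 697; half = 348.5.
x-coordinate, sorted with cumulative weight:
  x=1 (N1, w=250) cum 250
  x=2 (N3, w=2) cum 252
  x=8 (N2, w=20) cum 272
  x=13 (N4, w=175) cum 447  ← median
  x=16 (N5, w=250) cum 697
⇒ x* = 13
y-coordinate, sorted with cumulative weight:
  y=2 (N4, w=175) cum 175
  y=9 (N2, w=20) cum 195
  y=10 (N1, w=250) cum 445  ← median
  y=10 (N5, w=250) cum 695
  y=17 (N3, w=2) cum 697
⇒ y* = 10

(13, 10)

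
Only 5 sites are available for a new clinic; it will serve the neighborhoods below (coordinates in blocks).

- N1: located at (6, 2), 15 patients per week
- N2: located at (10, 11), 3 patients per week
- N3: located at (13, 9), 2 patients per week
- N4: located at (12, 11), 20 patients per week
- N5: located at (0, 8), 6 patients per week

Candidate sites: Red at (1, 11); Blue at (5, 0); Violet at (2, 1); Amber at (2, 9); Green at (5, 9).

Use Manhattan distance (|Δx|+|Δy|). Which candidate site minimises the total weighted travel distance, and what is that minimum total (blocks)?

Green, total 373 blocks

Total weighted distance at each candidate:
  Red (1, 11): total = 509
  Blue (5, 0): total = 565
  Violet (2, 1): total = 621
  Amber (2, 9): total = 475
  Green (5, 9): total = 373
Minimum is at Green with total 373 blocks.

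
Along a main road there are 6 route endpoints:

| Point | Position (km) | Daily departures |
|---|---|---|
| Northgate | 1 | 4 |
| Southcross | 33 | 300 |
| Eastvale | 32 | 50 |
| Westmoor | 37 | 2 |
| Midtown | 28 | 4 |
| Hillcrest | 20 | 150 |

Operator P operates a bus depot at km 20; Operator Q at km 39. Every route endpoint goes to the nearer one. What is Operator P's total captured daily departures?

158

The indifferent point is the midpoint (20+39)/2 = 29.5; route endpoints left of it (closer to Operator P at 20) go to Operator P, those right go to Operator Q.
  Northgate at 1 (w=4) → Operator P
  Hillcrest at 20 (w=150) → Operator P
  Midtown at 28 (w=4) → Operator P
  Eastvale at 32 (w=50) → Operator Q
  Southcross at 33 (w=300) → Operator Q
  Westmoor at 37 (w=2) → Operator Q
Operator P captures 158; Operator Q captures 352.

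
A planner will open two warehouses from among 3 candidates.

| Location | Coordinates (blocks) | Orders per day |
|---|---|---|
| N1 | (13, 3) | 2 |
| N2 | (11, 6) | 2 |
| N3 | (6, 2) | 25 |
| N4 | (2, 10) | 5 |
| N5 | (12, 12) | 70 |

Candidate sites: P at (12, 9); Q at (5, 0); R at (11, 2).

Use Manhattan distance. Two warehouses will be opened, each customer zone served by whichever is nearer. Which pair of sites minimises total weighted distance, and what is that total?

Evaluate every pair (each demand assigned to the nearer of the two):
  {P, Q}: total = 362
  {P, R}: total = 404
  {Q, R}: total = 924
Best pair: {P, Q} with total 362.

{P, Q}, total 362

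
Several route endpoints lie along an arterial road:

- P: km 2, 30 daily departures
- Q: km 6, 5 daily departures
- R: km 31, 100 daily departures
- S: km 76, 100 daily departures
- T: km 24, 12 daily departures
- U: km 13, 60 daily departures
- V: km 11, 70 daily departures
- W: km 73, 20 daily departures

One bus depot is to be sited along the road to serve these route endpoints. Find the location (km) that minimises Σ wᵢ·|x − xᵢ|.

x = 31

For a sum of weighted absolute distances on a line, the optimum is the weighted median (not the mean). Total weight W = 397; half-weight = 198.5.
Sort by position and accumulate weight:
  km 2 (P, w=30) → cum 30
  km 6 (Q, w=5) → cum 35
  km 11 (V, w=70) → cum 105
  km 13 (U, w=60) → cum 165
  km 24 (T, w=12) → cum 177
  km 31 (R, w=100) → cum 277  ≥ 198.5 → median here
  km 73 (W, w=20) → cum 297
  km 76 (S, w=100) → cum 397
Optimal location: km 31.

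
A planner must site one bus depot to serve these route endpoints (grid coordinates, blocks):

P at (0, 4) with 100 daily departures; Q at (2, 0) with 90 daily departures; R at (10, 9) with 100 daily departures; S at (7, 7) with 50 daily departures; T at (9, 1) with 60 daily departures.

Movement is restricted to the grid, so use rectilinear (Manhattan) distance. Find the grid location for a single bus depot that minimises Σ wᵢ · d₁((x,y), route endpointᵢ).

(7, 4)

Manhattan distance separates: Σwᵢ(|x−xᵢ|+|y−yᵢ|) = Σwᵢ|x−xᵢ| + Σwᵢ|y−yᵢ|, so x and y are optimised independently as 1-D weighted medians.
Total weight W = 400; half = 200.
x-coordinate, sorted with cumulative weight:
  x=0 (P, w=100) cum 100
  x=2 (Q, w=90) cum 190
  x=7 (S, w=50) cum 240  ← median
  x=9 (T, w=60) cum 300
  x=10 (R, w=100) cum 400
⇒ x* = 7
y-coordinate, sorted with cumulative weight:
  y=0 (Q, w=90) cum 90
  y=1 (T, w=60) cum 150
  y=4 (P, w=100) cum 250  ← median
  y=7 (S, w=50) cum 300
  y=9 (R, w=100) cum 400
⇒ y* = 4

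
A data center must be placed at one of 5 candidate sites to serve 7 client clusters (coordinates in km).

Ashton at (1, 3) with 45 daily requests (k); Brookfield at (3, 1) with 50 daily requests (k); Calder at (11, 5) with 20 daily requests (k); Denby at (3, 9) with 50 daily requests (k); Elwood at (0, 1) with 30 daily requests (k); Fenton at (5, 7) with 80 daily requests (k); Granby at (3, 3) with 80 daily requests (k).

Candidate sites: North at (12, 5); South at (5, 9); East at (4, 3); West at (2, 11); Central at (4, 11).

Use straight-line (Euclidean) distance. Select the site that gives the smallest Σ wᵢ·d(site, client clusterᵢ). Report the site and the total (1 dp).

Total weighted distance at each candidate:
  North (12, 5): total = 3207.4
  South (5, 9): total = 1930.0
  East (4, 3): total = 1240.6
  West (2, 11): total = 2544.4
  Central (4, 11): total = 2481.1
Minimum is at East with total 1240.6 km.

East, total 1240.6 km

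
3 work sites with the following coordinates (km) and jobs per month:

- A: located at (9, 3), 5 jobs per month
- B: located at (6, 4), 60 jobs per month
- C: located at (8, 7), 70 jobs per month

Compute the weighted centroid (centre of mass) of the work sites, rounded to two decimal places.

(7.15, 5.52)

The minimiser of Σwᵢ‖p−pᵢ‖² is the weighted centroid p* = (Σwᵢpᵢ)/(Σwᵢ).
Σwᵢ = 135.
Σwᵢxᵢ = 5·9 + 60·6 + 70·8 = 965.
Σwᵢyᵢ = 5·3 + 60·4 + 70·7 = 745.
x* = 965/135 = 7.15, y* = 745/135 = 5.52.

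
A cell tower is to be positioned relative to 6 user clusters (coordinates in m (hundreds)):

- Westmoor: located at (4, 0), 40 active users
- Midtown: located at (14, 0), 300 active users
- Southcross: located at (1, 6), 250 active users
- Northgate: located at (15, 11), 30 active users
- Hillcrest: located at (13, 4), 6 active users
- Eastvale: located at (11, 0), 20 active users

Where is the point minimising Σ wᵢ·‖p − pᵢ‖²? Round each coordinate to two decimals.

The minimiser of Σwᵢ‖p−pᵢ‖² is the weighted centroid p* = (Σwᵢpᵢ)/(Σwᵢ).
Σwᵢ = 646.
Σwᵢxᵢ = 40·4 + 300·14 + 250·1 + 30·15 + 6·13 + 20·11 = 5358.
Σwᵢyᵢ = 40·0 + 300·0 + 250·6 + 30·11 + 6·4 + 20·0 = 1854.
x* = 5358/646 = 8.29, y* = 1854/646 = 2.87.

(8.29, 2.87)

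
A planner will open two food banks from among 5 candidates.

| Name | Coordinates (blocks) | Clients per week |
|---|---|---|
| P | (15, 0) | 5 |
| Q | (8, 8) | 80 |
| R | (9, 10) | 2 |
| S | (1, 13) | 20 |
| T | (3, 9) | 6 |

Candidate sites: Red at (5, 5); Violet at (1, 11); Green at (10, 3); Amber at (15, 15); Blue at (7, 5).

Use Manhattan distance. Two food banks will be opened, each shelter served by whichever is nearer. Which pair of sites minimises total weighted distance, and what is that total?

{Violet, Blue}, total 463

Evaluate every pair (each demand assigned to the nearer of the two):
  {Violet, Blue}: total = 463
  {Red, Violet}: total = 637
  {Red, Blue}: total = 675
  {Violet, Green}: total = 680
  {Green, Blue}: total = 702
  {Amber, Blue}: total = 727
  {Red, Green}: total = 812
  {Red, Amber}: total = 849
  {Violet, Amber}: total = 957
  {Green, Amber}: total = 1014
Best pair: {Violet, Blue} with total 463.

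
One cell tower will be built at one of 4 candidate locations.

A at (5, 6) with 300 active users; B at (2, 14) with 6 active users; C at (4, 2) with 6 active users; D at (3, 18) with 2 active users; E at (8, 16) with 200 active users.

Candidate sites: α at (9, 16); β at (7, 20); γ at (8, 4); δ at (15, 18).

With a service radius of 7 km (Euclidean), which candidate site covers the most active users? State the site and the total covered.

γ, covering 306

Coverage radius r = 7 km; a point is covered iff (Δx)²+(Δy)² ≤ 7² = 49.
  α (9, 16): covers {D, E} → 202
  β (7, 20): covers {D, E} → 202
  γ (8, 4): covers {A, C} → 306
  δ (15, 18): covers {none} → 0
Maximum coverage at γ: 306 active users.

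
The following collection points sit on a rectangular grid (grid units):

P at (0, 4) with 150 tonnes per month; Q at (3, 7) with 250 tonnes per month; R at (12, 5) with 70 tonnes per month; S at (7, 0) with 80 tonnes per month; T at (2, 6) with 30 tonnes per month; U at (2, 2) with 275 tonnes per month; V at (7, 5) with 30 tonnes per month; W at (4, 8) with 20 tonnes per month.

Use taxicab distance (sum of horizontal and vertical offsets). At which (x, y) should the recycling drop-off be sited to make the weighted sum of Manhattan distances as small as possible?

Manhattan distance separates: Σwᵢ(|x−xᵢ|+|y−yᵢ|) = Σwᵢ|x−xᵢ| + Σwᵢ|y−yᵢ|, so x and y are optimised independently as 1-D weighted medians.
Total weight W = 905; half = 452.5.
x-coordinate, sorted with cumulative weight:
  x=0 (P, w=150) cum 150
  x=2 (T, w=30) cum 180
  x=2 (U, w=275) cum 455  ← median
  x=3 (Q, w=250) cum 705
  x=4 (W, w=20) cum 725
  x=7 (S, w=80) cum 805
  x=7 (V, w=30) cum 835
  x=12 (R, w=70) cum 905
⇒ x* = 2
y-coordinate, sorted with cumulative weight:
  y=0 (S, w=80) cum 80
  y=2 (U, w=275) cum 355
  y=4 (P, w=150) cum 505  ← median
  y=5 (R, w=70) cum 575
  y=5 (V, w=30) cum 605
  y=6 (T, w=30) cum 635
  y=7 (Q, w=250) cum 885
  y=8 (W, w=20) cum 905
⇒ y* = 4

(2, 4)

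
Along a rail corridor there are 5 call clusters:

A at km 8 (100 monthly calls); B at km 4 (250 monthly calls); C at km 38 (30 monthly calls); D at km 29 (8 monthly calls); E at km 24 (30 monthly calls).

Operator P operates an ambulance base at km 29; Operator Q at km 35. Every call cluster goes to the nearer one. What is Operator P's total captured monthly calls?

The indifferent point is the midpoint (29+35)/2 = 32; call clusters left of it (closer to Operator P at 29) go to Operator P, those right go to Operator Q.
  B at 4 (w=250) → Operator P
  A at 8 (w=100) → Operator P
  E at 24 (w=30) → Operator P
  D at 29 (w=8) → Operator P
  C at 38 (w=30) → Operator Q
Operator P captures 388; Operator Q captures 30.

388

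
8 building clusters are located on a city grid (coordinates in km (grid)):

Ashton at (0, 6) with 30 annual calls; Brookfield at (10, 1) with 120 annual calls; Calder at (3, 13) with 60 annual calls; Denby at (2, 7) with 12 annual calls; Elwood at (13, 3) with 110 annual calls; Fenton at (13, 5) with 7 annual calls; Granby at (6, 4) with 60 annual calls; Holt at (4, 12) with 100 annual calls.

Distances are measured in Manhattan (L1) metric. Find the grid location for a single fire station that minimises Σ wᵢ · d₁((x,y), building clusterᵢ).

(6, 4)

Manhattan distance separates: Σwᵢ(|x−xᵢ|+|y−yᵢ|) = Σwᵢ|x−xᵢ| + Σwᵢ|y−yᵢ|, so x and y are optimised independently as 1-D weighted medians.
Total weight W = 499; half = 249.5.
x-coordinate, sorted with cumulative weight:
  x=0 (Ashton, w=30) cum 30
  x=2 (Denby, w=12) cum 42
  x=3 (Calder, w=60) cum 102
  x=4 (Holt, w=100) cum 202
  x=6 (Granby, w=60) cum 262  ← median
  x=10 (Brookfield, w=120) cum 382
  x=13 (Elwood, w=110) cum 492
  x=13 (Fenton, w=7) cum 499
⇒ x* = 6
y-coordinate, sorted with cumulative weight:
  y=1 (Brookfield, w=120) cum 120
  y=3 (Elwood, w=110) cum 230
  y=4 (Granby, w=60) cum 290  ← median
  y=5 (Fenton, w=7) cum 297
  y=6 (Ashton, w=30) cum 327
  y=7 (Denby, w=12) cum 339
  y=12 (Holt, w=100) cum 439
  y=13 (Calder, w=60) cum 499
⇒ y* = 4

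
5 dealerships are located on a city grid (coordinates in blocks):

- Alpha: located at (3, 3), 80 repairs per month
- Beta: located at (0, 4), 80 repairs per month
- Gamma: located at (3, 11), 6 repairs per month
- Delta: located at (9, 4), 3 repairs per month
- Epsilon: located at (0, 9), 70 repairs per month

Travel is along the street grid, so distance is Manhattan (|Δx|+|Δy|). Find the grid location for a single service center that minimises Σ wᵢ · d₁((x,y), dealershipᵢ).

(0, 4)

Manhattan distance separates: Σwᵢ(|x−xᵢ|+|y−yᵢ|) = Σwᵢ|x−xᵢ| + Σwᵢ|y−yᵢ|, so x and y are optimised independently as 1-D weighted medians.
Total weight W = 239; half = 119.5.
x-coordinate, sorted with cumulative weight:
  x=0 (Beta, w=80) cum 80
  x=0 (Epsilon, w=70) cum 150  ← median
  x=3 (Alpha, w=80) cum 230
  x=3 (Gamma, w=6) cum 236
  x=9 (Delta, w=3) cum 239
⇒ x* = 0
y-coordinate, sorted with cumulative weight:
  y=3 (Alpha, w=80) cum 80
  y=4 (Beta, w=80) cum 160  ← median
  y=4 (Delta, w=3) cum 163
  y=9 (Epsilon, w=70) cum 233
  y=11 (Gamma, w=6) cum 239
⇒ y* = 4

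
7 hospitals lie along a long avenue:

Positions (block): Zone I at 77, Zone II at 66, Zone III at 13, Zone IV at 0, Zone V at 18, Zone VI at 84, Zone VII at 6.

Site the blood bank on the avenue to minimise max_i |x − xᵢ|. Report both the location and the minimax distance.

The 1-center on a line is the midpoint of the two extreme points: leftmost at 0, rightmost at 84.
Optimal location = (0 + 84)/2 = 42; maximum distance = (84 − 0)/2 = 42.

location 42, max distance 42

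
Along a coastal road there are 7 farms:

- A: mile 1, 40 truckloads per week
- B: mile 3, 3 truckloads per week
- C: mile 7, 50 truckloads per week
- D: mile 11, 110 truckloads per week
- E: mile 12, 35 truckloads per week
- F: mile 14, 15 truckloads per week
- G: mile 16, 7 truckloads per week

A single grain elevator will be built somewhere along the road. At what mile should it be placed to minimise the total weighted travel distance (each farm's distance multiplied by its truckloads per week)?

For a sum of weighted absolute distances on a line, the optimum is the weighted median (not the mean). Total weight W = 260; half-weight = 130.
Sort by position and accumulate weight:
  mile 1 (A, w=40) → cum 40
  mile 3 (B, w=3) → cum 43
  mile 7 (C, w=50) → cum 93
  mile 11 (D, w=110) → cum 203  ≥ 130 → median here
  mile 12 (E, w=35) → cum 238
  mile 14 (F, w=15) → cum 253
  mile 16 (G, w=7) → cum 260
Optimal location: mile 11.

x = 11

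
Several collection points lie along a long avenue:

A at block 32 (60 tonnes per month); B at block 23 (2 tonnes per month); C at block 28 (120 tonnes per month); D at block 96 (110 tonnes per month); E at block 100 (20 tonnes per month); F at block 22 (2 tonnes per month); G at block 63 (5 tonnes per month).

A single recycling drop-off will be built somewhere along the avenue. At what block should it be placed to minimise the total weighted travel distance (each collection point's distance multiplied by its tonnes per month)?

For a sum of weighted absolute distances on a line, the optimum is the weighted median (not the mean). Total weight W = 319; half-weight = 159.5.
Sort by position and accumulate weight:
  block 22 (F, w=2) → cum 2
  block 23 (B, w=2) → cum 4
  block 28 (C, w=120) → cum 124
  block 32 (A, w=60) → cum 184  ≥ 159.5 → median here
  block 63 (G, w=5) → cum 189
  block 96 (D, w=110) → cum 299
  block 100 (E, w=20) → cum 319
Optimal location: block 32.

x = 32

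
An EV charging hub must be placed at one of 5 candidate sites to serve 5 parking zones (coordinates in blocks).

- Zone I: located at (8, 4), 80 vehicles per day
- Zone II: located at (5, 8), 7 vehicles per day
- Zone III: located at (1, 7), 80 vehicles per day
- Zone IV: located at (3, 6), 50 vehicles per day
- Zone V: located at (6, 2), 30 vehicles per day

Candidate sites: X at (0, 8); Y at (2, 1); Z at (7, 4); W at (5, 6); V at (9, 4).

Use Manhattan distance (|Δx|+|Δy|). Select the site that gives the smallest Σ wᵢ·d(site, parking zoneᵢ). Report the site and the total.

W, total 1064 blocks

Total weighted distance at each candidate:
  X (0, 8): total = 1765
  Y (2, 1): total = 1800
  Z (7, 4): total = 1232
  W (5, 6): total = 1064
  V (9, 4): total = 1566
Minimum is at W with total 1064 blocks.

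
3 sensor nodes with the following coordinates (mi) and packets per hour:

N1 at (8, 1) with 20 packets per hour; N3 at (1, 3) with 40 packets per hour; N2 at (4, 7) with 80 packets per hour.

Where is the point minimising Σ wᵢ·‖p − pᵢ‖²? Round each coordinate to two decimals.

(3.71, 5.00)

The minimiser of Σwᵢ‖p−pᵢ‖² is the weighted centroid p* = (Σwᵢpᵢ)/(Σwᵢ).
Σwᵢ = 140.
Σwᵢxᵢ = 20·8 + 40·1 + 80·4 = 520.
Σwᵢyᵢ = 20·1 + 40·3 + 80·7 = 700.
x* = 520/140 = 3.71, y* = 700/140 = 5.00.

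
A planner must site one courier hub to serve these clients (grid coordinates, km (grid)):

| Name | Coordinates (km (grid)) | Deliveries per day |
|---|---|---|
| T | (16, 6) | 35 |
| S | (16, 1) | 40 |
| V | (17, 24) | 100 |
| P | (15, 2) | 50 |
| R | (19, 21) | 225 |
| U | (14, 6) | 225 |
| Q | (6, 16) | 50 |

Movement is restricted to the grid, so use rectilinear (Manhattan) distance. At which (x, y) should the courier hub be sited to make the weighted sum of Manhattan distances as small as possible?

(16, 16)

Manhattan distance separates: Σwᵢ(|x−xᵢ|+|y−yᵢ|) = Σwᵢ|x−xᵢ| + Σwᵢ|y−yᵢ|, so x and y are optimised independently as 1-D weighted medians.
Total weight W = 725; half = 362.5.
x-coordinate, sorted with cumulative weight:
  x=6 (Q, w=50) cum 50
  x=14 (U, w=225) cum 275
  x=15 (P, w=50) cum 325
  x=16 (T, w=35) cum 360
  x=16 (S, w=40) cum 400  ← median
  x=17 (V, w=100) cum 500
  x=19 (R, w=225) cum 725
⇒ x* = 16
y-coordinate, sorted with cumulative weight:
  y=1 (S, w=40) cum 40
  y=2 (P, w=50) cum 90
  y=6 (T, w=35) cum 125
  y=6 (U, w=225) cum 350
  y=16 (Q, w=50) cum 400  ← median
  y=21 (R, w=225) cum 625
  y=24 (V, w=100) cum 725
⇒ y* = 16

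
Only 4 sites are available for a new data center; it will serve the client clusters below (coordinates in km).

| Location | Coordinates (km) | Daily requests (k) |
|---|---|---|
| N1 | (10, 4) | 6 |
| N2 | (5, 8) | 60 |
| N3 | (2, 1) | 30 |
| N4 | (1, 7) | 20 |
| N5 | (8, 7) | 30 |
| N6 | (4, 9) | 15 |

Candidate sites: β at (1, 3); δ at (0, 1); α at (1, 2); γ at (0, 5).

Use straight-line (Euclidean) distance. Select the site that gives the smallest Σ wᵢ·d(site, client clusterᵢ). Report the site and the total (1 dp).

Total weighted distance at each candidate:
  β (1, 3): total = 928.1
  δ (0, 1): total = 1194.6
  α (1, 2): total = 1002.7
  γ (0, 5): total = 921.3
Minimum is at γ with total 921.3 km.

γ, total 921.3 km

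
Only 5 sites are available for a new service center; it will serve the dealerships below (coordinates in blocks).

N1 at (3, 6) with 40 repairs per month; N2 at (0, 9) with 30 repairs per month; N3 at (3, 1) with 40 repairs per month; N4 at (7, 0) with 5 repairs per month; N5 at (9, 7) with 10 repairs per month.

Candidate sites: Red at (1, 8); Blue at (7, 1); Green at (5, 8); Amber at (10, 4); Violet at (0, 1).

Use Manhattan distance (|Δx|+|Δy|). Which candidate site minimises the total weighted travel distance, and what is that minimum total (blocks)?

Red, total 740 blocks

Total weighted distance at each candidate:
  Red (1, 8): total = 740
  Blue (7, 1): total = 1055
  Green (5, 8): total = 800
  Amber (10, 4): total = 1285
  Violet (0, 1): total = 870
Minimum is at Red with total 740 blocks.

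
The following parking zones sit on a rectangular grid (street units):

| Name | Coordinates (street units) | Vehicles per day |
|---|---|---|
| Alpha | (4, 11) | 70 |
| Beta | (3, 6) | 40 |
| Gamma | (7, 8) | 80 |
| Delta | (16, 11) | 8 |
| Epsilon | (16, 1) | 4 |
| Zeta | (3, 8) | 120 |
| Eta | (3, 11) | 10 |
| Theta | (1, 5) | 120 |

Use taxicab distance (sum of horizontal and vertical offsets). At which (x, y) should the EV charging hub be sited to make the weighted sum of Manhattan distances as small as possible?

(3, 8)

Manhattan distance separates: Σwᵢ(|x−xᵢ|+|y−yᵢ|) = Σwᵢ|x−xᵢ| + Σwᵢ|y−yᵢ|, so x and y are optimised independently as 1-D weighted medians.
Total weight W = 452; half = 226.
x-coordinate, sorted with cumulative weight:
  x=1 (Theta, w=120) cum 120
  x=3 (Beta, w=40) cum 160
  x=3 (Zeta, w=120) cum 280  ← median
  x=3 (Eta, w=10) cum 290
  x=4 (Alpha, w=70) cum 360
  x=7 (Gamma, w=80) cum 440
  x=16 (Delta, w=8) cum 448
  x=16 (Epsilon, w=4) cum 452
⇒ x* = 3
y-coordinate, sorted with cumulative weight:
  y=1 (Epsilon, w=4) cum 4
  y=5 (Theta, w=120) cum 124
  y=6 (Beta, w=40) cum 164
  y=8 (Gamma, w=80) cum 244  ← median
  y=8 (Zeta, w=120) cum 364
  y=11 (Alpha, w=70) cum 434
  y=11 (Delta, w=8) cum 442
  y=11 (Eta, w=10) cum 452
⇒ y* = 8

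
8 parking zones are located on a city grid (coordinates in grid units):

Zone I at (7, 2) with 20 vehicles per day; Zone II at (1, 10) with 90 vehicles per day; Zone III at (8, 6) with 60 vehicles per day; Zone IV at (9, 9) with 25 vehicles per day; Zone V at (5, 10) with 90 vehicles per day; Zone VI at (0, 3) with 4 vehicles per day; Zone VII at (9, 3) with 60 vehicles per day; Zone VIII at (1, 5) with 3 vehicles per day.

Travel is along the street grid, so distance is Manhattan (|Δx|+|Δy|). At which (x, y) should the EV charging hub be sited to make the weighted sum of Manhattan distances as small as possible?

Manhattan distance separates: Σwᵢ(|x−xᵢ|+|y−yᵢ|) = Σwᵢ|x−xᵢ| + Σwᵢ|y−yᵢ|, so x and y are optimised independently as 1-D weighted medians.
Total weight W = 352; half = 176.
x-coordinate, sorted with cumulative weight:
  x=0 (Zone VI, w=4) cum 4
  x=1 (Zone II, w=90) cum 94
  x=1 (Zone VIII, w=3) cum 97
  x=5 (Zone V, w=90) cum 187  ← median
  x=7 (Zone I, w=20) cum 207
  x=8 (Zone III, w=60) cum 267
  x=9 (Zone IV, w=25) cum 292
  x=9 (Zone VII, w=60) cum 352
⇒ x* = 5
y-coordinate, sorted with cumulative weight:
  y=2 (Zone I, w=20) cum 20
  y=3 (Zone VI, w=4) cum 24
  y=3 (Zone VII, w=60) cum 84
  y=5 (Zone VIII, w=3) cum 87
  y=6 (Zone III, w=60) cum 147
  y=9 (Zone IV, w=25) cum 172
  y=10 (Zone II, w=90) cum 262  ← median
  y=10 (Zone V, w=90) cum 352
⇒ y* = 10

(5, 10)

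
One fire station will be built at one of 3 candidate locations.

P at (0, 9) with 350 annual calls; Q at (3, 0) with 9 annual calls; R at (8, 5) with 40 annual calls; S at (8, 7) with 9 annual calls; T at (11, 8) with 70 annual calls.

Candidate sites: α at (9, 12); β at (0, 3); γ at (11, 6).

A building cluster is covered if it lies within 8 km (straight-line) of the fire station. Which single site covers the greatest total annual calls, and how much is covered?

β, covering 359

Coverage radius r = 8 km; a point is covered iff (Δx)²+(Δy)² ≤ 8² = 64.
  α (9, 12): covers {R, S, T} → 119
  β (0, 3): covers {P, Q} → 359
  γ (11, 6): covers {R, S, T} → 119
Maximum coverage at β: 359 annual calls.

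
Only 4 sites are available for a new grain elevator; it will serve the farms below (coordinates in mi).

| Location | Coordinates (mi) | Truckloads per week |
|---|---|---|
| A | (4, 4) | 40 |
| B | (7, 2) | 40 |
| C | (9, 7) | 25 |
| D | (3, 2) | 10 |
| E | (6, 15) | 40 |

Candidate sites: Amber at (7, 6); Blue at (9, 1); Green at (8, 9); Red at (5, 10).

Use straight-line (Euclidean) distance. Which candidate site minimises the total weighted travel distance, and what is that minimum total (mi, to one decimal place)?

Total weighted distance at each candidate:
  Amber (7, 6): total = 778.9
  Blue (9, 1): total = 1106.2
  Green (8, 9): total = 933.9
  Red (5, 10): total = 984.6
Minimum is at Amber with total 778.9 mi.

Amber, total 778.9 mi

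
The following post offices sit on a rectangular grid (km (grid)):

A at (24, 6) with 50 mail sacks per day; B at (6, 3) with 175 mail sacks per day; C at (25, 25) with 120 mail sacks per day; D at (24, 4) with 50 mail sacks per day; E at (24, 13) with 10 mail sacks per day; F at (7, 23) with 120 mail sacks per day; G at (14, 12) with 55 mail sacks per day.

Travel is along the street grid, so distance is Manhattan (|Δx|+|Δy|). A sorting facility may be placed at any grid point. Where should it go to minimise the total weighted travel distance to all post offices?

Manhattan distance separates: Σwᵢ(|x−xᵢ|+|y−yᵢ|) = Σwᵢ|x−xᵢ| + Σwᵢ|y−yᵢ|, so x and y are optimised independently as 1-D weighted medians.
Total weight W = 580; half = 290.
x-coordinate, sorted with cumulative weight:
  x=6 (B, w=175) cum 175
  x=7 (F, w=120) cum 295  ← median
  x=14 (G, w=55) cum 350
  x=24 (A, w=50) cum 400
  x=24 (D, w=50) cum 450
  x=24 (E, w=10) cum 460
  x=25 (C, w=120) cum 580
⇒ x* = 7
y-coordinate, sorted with cumulative weight:
  y=3 (B, w=175) cum 175
  y=4 (D, w=50) cum 225
  y=6 (A, w=50) cum 275
  y=12 (G, w=55) cum 330  ← median
  y=13 (E, w=10) cum 340
  y=23 (F, w=120) cum 460
  y=25 (C, w=120) cum 580
⇒ y* = 12

(7, 12)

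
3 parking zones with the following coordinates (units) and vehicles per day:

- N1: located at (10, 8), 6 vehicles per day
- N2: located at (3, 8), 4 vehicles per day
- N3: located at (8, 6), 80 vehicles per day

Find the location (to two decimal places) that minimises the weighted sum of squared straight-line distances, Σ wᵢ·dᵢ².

The minimiser of Σwᵢ‖p−pᵢ‖² is the weighted centroid p* = (Σwᵢpᵢ)/(Σwᵢ).
Σwᵢ = 90.
Σwᵢxᵢ = 6·10 + 4·3 + 80·8 = 712.
Σwᵢyᵢ = 6·8 + 4·8 + 80·6 = 560.
x* = 712/90 = 7.91, y* = 560/90 = 6.22.

(7.91, 6.22)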